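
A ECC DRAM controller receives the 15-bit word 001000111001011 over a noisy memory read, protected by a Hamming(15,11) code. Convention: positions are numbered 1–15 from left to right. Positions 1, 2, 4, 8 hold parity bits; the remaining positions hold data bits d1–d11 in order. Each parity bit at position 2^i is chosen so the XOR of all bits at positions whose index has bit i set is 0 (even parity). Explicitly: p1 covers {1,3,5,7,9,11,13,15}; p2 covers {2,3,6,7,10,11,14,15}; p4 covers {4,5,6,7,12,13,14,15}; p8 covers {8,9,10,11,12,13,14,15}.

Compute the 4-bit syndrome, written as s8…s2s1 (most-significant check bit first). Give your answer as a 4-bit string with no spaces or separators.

s1 (pos 1,3,5,7,9,11,13,15): 0⊕1⊕0⊕1⊕1⊕0⊕0⊕1 = 0
s2 (pos 2,3,6,7,10,11,14,15): 0⊕1⊕0⊕1⊕0⊕0⊕1⊕1 = 0
s4 (pos 4,5,6,7,12,13,14,15): 0⊕0⊕0⊕1⊕1⊕0⊕1⊕1 = 0
s8 (pos 8,9,10,11,12,13,14,15): 1⊕1⊕0⊕0⊕1⊕0⊕1⊕1 = 1
Syndrome s8…s1 = 1000 → error at position 8.

1000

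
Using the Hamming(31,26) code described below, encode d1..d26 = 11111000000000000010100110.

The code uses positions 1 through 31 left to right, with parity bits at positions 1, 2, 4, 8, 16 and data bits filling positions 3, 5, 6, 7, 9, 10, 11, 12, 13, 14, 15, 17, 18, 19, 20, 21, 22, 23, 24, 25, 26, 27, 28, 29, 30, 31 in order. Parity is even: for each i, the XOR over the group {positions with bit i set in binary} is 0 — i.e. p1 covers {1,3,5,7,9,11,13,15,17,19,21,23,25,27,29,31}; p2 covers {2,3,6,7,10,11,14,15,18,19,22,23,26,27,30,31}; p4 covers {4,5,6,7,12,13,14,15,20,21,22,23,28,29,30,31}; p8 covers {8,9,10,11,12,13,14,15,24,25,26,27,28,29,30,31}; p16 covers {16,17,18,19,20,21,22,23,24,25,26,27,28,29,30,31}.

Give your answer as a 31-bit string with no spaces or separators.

Place data at non-parity positions: p1 p2 1 p4 1 1 1 p8 1 0 0 0 0 0 0 p16 0 0 0 0 0 0 0 1 0 1 0 0 1 1 0
p1 (pos 1,3,5,7,9,11,13,15,17,19,21,23,25,27,29,31): XOR of data positions = 1⊕1⊕1⊕1⊕0⊕0⊕0⊕0⊕0⊕0⊕0⊕0⊕0⊕1⊕0 = 1
p2 (pos 2,3,6,7,10,11,14,15,18,19,22,23,26,27,30,31): XOR of data positions = 1⊕1⊕1⊕0⊕0⊕0⊕0⊕0⊕0⊕0⊕0⊕1⊕0⊕1⊕0 = 1
p4 (pos 4,5,6,7,12,13,14,15,20,21,22,23,28,29,30,31): XOR of data positions = 1⊕1⊕1⊕0⊕0⊕0⊕0⊕0⊕0⊕0⊕0⊕0⊕1⊕1⊕0 = 1
p8 (pos 8,9,10,11,12,13,14,15,24,25,26,27,28,29,30,31): XOR of data positions = 1⊕0⊕0⊕0⊕0⊕0⊕0⊕1⊕0⊕1⊕0⊕0⊕1⊕1⊕0 = 1
p16 (pos 16,17,18,19,20,21,22,23,24,25,26,27,28,29,30,31): XOR of data positions = 0⊕0⊕0⊕0⊕0⊕0⊕0⊕1⊕0⊕1⊕0⊕0⊕1⊕1⊕0 = 0
Codeword: 1111111110000000000000010100110

1111111110000000000000010100110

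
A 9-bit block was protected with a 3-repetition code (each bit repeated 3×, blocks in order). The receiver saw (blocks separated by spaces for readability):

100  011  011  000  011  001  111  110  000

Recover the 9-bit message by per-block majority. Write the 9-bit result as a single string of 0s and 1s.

011010110

Block 1 (100): 1 one → 0
Block 2 (011): 2 ones → 1
Block 3 (011): 2 ones → 1
Block 4 (000): 0 ones → 0
Block 5 (011): 2 ones → 1
Block 6 (001): 1 one → 0
Block 7 (111): 3 ones → 1
Block 8 (110): 2 ones → 1
Block 9 (000): 0 ones → 0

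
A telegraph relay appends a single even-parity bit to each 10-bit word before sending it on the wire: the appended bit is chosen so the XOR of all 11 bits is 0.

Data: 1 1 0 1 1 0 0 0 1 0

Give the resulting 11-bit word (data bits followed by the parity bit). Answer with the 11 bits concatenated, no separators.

XOR of the 10 data bits: 1⊕1⊕0⊕1⊕1⊕0⊕0⊕0⊕1⊕0 = 1
Parity bit = 1 (so all 11 bits XOR to 0).

11011000101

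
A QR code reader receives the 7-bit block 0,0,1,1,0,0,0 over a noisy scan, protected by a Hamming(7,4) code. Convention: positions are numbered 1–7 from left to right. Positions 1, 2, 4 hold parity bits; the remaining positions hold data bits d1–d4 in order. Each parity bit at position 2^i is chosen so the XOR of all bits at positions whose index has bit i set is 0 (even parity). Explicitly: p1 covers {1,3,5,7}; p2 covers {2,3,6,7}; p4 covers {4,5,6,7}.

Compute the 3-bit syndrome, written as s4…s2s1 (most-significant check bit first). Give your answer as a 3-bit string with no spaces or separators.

s1 (pos 1,3,5,7): 0⊕1⊕0⊕0 = 1
s2 (pos 2,3,6,7): 0⊕1⊕0⊕0 = 1
s4 (pos 4,5,6,7): 1⊕0⊕0⊕0 = 1
Syndrome s4…s1 = 111 → error at position 7.

111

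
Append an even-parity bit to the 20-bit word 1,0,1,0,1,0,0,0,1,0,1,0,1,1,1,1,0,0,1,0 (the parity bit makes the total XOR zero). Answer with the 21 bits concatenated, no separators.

101010001010111100100

XOR of the 20 data bits: 1⊕0⊕1⊕0⊕1⊕0⊕0⊕0⊕1⊕0⊕1⊕0⊕1⊕1⊕1⊕1⊕0⊕0⊕1⊕0 = 0
Parity bit = 0 (so all 21 bits XOR to 0).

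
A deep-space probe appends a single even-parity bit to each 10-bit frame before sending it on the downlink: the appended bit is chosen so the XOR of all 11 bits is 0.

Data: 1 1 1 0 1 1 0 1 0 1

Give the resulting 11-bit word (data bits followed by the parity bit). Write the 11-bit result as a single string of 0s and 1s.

XOR of the 10 data bits: 1⊕1⊕1⊕0⊕1⊕1⊕0⊕1⊕0⊕1 = 1
Parity bit = 1 (so all 11 bits XOR to 0).

11101101011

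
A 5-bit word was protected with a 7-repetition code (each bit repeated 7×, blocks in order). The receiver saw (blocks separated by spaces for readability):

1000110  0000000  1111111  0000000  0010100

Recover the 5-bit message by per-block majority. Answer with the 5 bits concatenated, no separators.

Block 1 (1000110): 3 ones → 0
Block 2 (0000000): 0 ones → 0
Block 3 (1111111): 7 ones → 1
Block 4 (0000000): 0 ones → 0
Block 5 (0010100): 2 ones → 0

00100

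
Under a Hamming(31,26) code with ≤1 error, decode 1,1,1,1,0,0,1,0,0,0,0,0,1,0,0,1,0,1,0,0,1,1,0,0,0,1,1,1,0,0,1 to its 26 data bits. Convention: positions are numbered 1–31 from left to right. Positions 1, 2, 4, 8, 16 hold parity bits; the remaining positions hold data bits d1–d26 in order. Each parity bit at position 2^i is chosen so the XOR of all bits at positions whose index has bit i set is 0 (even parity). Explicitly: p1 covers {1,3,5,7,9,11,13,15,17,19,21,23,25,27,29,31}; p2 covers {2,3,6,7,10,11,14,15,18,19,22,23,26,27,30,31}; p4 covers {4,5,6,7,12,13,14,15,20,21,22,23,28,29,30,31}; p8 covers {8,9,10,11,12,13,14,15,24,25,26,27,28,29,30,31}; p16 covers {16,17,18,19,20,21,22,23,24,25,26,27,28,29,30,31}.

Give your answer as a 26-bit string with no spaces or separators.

10010000000010011000111001

s1 (pos 1,3,5,7,9,11,13,15,17,19,21,23,25,27,29,31): 1⊕1⊕0⊕1⊕0⊕0⊕1⊕0⊕0⊕0⊕1⊕0⊕0⊕1⊕0⊕1 = 1
s2 (pos 2,3,6,7,10,11,14,15,18,19,22,23,26,27,30,31): 1⊕1⊕0⊕1⊕0⊕0⊕0⊕0⊕1⊕0⊕1⊕0⊕1⊕1⊕0⊕1 = 0
s4 (pos 4,5,6,7,12,13,14,15,20,21,22,23,28,29,30,31): 1⊕0⊕0⊕1⊕0⊕1⊕0⊕0⊕0⊕1⊕1⊕0⊕1⊕0⊕0⊕1 = 1
s8 (pos 8,9,10,11,12,13,14,15,24,25,26,27,28,29,30,31): 0⊕0⊕0⊕0⊕0⊕1⊕0⊕0⊕0⊕0⊕1⊕1⊕1⊕0⊕0⊕1 = 1
s16 (pos 16,17,18,19,20,21,22,23,24,25,26,27,28,29,30,31): 1⊕0⊕1⊕0⊕0⊕1⊕1⊕0⊕0⊕0⊕1⊕1⊕1⊕0⊕0⊕1 = 0
Syndrome s16…s1 = 01101 → error at position 13.
Flip position 13: 1111001000001001010011000111001 → 1111001000000001010011000111001
Read data bits from positions 3,5,6,7,9,10,11,12,13,14,15,17,18,19,20,21,22,23,24,25,26,27,28,29,30,31: 10010000000010011000111001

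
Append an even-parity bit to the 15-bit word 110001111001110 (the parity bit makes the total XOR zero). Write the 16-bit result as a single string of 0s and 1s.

1100011110011101

XOR of the 15 data bits: 1⊕1⊕0⊕0⊕0⊕1⊕1⊕1⊕1⊕0⊕0⊕1⊕1⊕1⊕0 = 1
Parity bit = 1 (so all 16 bits XOR to 0).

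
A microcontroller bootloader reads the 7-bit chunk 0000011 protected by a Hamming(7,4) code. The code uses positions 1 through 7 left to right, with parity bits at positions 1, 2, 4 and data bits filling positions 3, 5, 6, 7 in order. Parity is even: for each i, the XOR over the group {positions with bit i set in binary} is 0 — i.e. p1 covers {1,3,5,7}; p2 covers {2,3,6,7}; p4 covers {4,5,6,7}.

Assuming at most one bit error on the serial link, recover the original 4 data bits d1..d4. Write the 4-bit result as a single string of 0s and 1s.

0011

s1 (pos 1,3,5,7): 0⊕0⊕0⊕1 = 1
s2 (pos 2,3,6,7): 0⊕0⊕1⊕1 = 0
s4 (pos 4,5,6,7): 0⊕0⊕1⊕1 = 0
Syndrome s4…s1 = 001 → error at position 1.
Flip position 1: 0000011 → 1000011
Read data bits from positions 3,5,6,7: 0011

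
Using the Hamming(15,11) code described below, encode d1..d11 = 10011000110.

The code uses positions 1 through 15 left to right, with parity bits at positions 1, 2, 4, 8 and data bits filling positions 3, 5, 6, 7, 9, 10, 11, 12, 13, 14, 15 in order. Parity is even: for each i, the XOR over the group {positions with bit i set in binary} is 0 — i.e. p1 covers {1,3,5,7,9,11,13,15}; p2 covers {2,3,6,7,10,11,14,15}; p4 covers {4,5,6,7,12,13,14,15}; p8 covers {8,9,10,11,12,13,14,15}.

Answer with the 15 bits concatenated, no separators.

Place data at non-parity positions: p1 p2 1 p4 0 0 1 p8 1 0 0 0 1 1 0
p1 (pos 1,3,5,7,9,11,13,15): XOR of data positions = 1⊕0⊕1⊕1⊕0⊕1⊕0 = 0
p2 (pos 2,3,6,7,10,11,14,15): XOR of data positions = 1⊕0⊕1⊕0⊕0⊕1⊕0 = 1
p4 (pos 4,5,6,7,12,13,14,15): XOR of data positions = 0⊕0⊕1⊕0⊕1⊕1⊕0 = 1
p8 (pos 8,9,10,11,12,13,14,15): XOR of data positions = 1⊕0⊕0⊕0⊕1⊕1⊕0 = 1
Codeword: 011100111000110

011100111000110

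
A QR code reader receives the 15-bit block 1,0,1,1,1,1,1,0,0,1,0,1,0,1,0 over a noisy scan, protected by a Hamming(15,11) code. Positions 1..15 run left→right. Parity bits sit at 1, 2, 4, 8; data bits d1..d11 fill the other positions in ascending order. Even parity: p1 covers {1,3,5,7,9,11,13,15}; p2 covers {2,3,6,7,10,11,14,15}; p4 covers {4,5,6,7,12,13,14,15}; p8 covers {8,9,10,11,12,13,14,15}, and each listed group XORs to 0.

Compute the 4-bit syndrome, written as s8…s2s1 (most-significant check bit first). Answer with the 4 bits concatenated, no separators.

s1 (pos 1,3,5,7,9,11,13,15): 1⊕1⊕1⊕1⊕0⊕0⊕0⊕0 = 0
s2 (pos 2,3,6,7,10,11,14,15): 0⊕1⊕1⊕1⊕1⊕0⊕1⊕0 = 1
s4 (pos 4,5,6,7,12,13,14,15): 1⊕1⊕1⊕1⊕1⊕0⊕1⊕0 = 0
s8 (pos 8,9,10,11,12,13,14,15): 0⊕0⊕1⊕0⊕1⊕0⊕1⊕0 = 1
Syndrome s8…s1 = 1010 → error at position 10.

1010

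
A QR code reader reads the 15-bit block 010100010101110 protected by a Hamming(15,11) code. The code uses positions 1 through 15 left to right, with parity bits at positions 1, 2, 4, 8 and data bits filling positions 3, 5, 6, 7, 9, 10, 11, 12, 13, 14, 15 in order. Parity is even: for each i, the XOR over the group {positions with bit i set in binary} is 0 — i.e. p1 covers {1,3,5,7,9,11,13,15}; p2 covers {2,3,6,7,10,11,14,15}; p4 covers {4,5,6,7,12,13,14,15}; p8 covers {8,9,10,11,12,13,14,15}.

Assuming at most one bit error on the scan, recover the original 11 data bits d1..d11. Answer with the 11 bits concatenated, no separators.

s1 (pos 1,3,5,7,9,11,13,15): 0⊕0⊕0⊕0⊕0⊕0⊕1⊕0 = 1
s2 (pos 2,3,6,7,10,11,14,15): 1⊕0⊕0⊕0⊕1⊕0⊕1⊕0 = 1
s4 (pos 4,5,6,7,12,13,14,15): 1⊕0⊕0⊕0⊕1⊕1⊕1⊕0 = 0
s8 (pos 8,9,10,11,12,13,14,15): 1⊕0⊕1⊕0⊕1⊕1⊕1⊕0 = 1
Syndrome s8…s1 = 1011 → error at position 11.
Flip position 11: 010100010101110 → 010100010111110
Read data bits from positions 3,5,6,7,9,10,11,12,13,14,15: 00000111110

00000111110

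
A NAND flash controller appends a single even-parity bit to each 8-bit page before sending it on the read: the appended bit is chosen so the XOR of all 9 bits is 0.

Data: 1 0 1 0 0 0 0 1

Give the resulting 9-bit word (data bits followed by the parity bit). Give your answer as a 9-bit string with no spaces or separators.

XOR of the 8 data bits: 1⊕0⊕1⊕0⊕0⊕0⊕0⊕1 = 1
Parity bit = 1 (so all 9 bits XOR to 0).

101000011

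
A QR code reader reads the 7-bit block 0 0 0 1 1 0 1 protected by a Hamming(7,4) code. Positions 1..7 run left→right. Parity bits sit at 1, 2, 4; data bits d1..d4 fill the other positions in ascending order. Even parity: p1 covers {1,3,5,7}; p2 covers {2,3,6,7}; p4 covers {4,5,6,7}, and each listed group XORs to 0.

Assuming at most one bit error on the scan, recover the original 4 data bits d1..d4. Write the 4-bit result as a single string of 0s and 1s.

0111

s1 (pos 1,3,5,7): 0⊕0⊕1⊕1 = 0
s2 (pos 2,3,6,7): 0⊕0⊕0⊕1 = 1
s4 (pos 4,5,6,7): 1⊕1⊕0⊕1 = 1
Syndrome s4…s1 = 110 → error at position 6.
Flip position 6: 0001101 → 0001111
Read data bits from positions 3,5,6,7: 0111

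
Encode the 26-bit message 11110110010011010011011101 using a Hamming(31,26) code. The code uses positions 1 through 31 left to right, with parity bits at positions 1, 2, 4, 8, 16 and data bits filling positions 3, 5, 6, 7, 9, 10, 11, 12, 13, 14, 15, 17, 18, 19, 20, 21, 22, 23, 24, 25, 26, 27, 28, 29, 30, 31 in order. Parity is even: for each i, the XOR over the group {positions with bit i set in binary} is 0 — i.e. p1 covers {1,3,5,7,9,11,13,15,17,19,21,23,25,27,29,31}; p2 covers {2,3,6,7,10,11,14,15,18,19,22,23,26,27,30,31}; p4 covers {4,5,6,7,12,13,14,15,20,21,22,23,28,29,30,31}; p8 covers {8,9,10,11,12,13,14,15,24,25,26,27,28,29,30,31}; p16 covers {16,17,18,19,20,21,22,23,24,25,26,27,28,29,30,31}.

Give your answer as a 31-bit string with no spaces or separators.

Place data at non-parity positions: p1 p2 1 p4 1 1 1 p8 0 1 1 0 0 1 0 p16 0 1 1 0 1 0 0 1 1 0 1 1 1 0 1
p1 (pos 1,3,5,7,9,11,13,15,17,19,21,23,25,27,29,31): XOR of data positions = 1⊕1⊕1⊕0⊕1⊕0⊕0⊕0⊕1⊕1⊕0⊕1⊕1⊕1⊕1 = 0
p2 (pos 2,3,6,7,10,11,14,15,18,19,22,23,26,27,30,31): XOR of data positions = 1⊕1⊕1⊕1⊕1⊕1⊕0⊕1⊕1⊕0⊕0⊕0⊕1⊕0⊕1 = 0
p4 (pos 4,5,6,7,12,13,14,15,20,21,22,23,28,29,30,31): XOR of data positions = 1⊕1⊕1⊕0⊕0⊕1⊕0⊕0⊕1⊕0⊕0⊕1⊕1⊕0⊕1 = 0
p8 (pos 8,9,10,11,12,13,14,15,24,25,26,27,28,29,30,31): XOR of data positions = 0⊕1⊕1⊕0⊕0⊕1⊕0⊕1⊕1⊕0⊕1⊕1⊕1⊕0⊕1 = 1
p16 (pos 16,17,18,19,20,21,22,23,24,25,26,27,28,29,30,31): XOR of data positions = 0⊕1⊕1⊕0⊕1⊕0⊕0⊕1⊕1⊕0⊕1⊕1⊕1⊕0⊕1 = 1
Codeword: 0010111101100101011010011011101

0010111101100101011010011011101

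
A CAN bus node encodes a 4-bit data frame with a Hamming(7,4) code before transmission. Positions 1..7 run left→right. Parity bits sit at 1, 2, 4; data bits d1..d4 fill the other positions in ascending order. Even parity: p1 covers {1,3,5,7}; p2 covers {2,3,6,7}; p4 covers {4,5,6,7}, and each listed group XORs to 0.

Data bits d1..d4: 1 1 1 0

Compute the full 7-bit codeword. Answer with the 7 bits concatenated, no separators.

Place data at non-parity positions: p1 p2 1 p4 1 1 0
p1 (pos 1,3,5,7): XOR of data positions = 1⊕1⊕0 = 0
p2 (pos 2,3,6,7): XOR of data positions = 1⊕1⊕0 = 0
p4 (pos 4,5,6,7): XOR of data positions = 1⊕1⊕0 = 0
Codeword: 0010110

0010110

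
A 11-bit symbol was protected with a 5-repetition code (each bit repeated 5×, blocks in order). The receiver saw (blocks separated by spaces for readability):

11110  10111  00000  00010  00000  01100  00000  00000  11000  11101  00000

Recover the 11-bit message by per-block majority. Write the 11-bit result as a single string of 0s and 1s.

11000000010

Block 1 (11110): 4 ones → 1
Block 2 (10111): 4 ones → 1
Block 3 (00000): 0 ones → 0
Block 4 (00010): 1 one → 0
Block 5 (00000): 0 ones → 0
Block 6 (01100): 2 ones → 0
Block 7 (00000): 0 ones → 0
Block 8 (00000): 0 ones → 0
Block 9 (11000): 2 ones → 0
Block 10 (11101): 4 ones → 1
Block 11 (00000): 0 ones → 0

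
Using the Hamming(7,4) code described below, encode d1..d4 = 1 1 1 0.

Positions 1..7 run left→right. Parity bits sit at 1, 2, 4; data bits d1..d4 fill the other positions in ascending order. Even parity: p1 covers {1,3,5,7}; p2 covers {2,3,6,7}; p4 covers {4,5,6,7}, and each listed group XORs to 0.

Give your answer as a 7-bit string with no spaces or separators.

0010110

Place data at non-parity positions: p1 p2 1 p4 1 1 0
p1 (pos 1,3,5,7): XOR of data positions = 1⊕1⊕0 = 0
p2 (pos 2,3,6,7): XOR of data positions = 1⊕1⊕0 = 0
p4 (pos 4,5,6,7): XOR of data positions = 1⊕1⊕0 = 0
Codeword: 0010110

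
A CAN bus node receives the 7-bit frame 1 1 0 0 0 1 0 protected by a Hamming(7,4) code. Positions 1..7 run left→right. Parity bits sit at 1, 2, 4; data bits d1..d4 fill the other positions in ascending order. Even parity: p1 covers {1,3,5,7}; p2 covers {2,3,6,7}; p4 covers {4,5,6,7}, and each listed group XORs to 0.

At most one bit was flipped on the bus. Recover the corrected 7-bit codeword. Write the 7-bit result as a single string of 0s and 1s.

1100110

s1 (pos 1,3,5,7): 1⊕0⊕0⊕0 = 1
s2 (pos 2,3,6,7): 1⊕0⊕1⊕0 = 0
s4 (pos 4,5,6,7): 0⊕0⊕1⊕0 = 1
Syndrome s4…s1 = 101 → error at position 5.
Flip position 5: 1100010 → 1100110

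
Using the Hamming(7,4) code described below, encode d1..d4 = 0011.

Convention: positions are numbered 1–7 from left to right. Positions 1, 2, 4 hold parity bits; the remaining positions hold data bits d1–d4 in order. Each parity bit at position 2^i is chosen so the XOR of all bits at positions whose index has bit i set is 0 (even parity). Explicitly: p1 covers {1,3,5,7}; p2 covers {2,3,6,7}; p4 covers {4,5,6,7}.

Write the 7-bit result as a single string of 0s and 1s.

1000011

Place data at non-parity positions: p1 p2 0 p4 0 1 1
p1 (pos 1,3,5,7): XOR of data positions = 0⊕0⊕1 = 1
p2 (pos 2,3,6,7): XOR of data positions = 0⊕1⊕1 = 0
p4 (pos 4,5,6,7): XOR of data positions = 0⊕1⊕1 = 0
Codeword: 1000011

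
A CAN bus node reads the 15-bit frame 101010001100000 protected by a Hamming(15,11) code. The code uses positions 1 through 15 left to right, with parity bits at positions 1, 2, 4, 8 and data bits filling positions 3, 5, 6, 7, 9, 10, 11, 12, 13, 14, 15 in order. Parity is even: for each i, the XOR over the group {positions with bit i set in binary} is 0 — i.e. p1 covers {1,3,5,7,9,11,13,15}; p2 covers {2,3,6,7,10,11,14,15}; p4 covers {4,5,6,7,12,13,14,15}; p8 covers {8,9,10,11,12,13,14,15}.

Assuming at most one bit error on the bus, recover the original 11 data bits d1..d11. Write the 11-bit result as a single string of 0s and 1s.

s1 (pos 1,3,5,7,9,11,13,15): 1⊕1⊕1⊕0⊕1⊕0⊕0⊕0 = 0
s2 (pos 2,3,6,7,10,11,14,15): 0⊕1⊕0⊕0⊕1⊕0⊕0⊕0 = 0
s4 (pos 4,5,6,7,12,13,14,15): 0⊕1⊕0⊕0⊕0⊕0⊕0⊕0 = 1
s8 (pos 8,9,10,11,12,13,14,15): 0⊕1⊕1⊕0⊕0⊕0⊕0⊕0 = 0
Syndrome s8…s1 = 0100 → error at position 4.
Flip position 4: 101010001100000 → 101110001100000
Read data bits from positions 3,5,6,7,9,10,11,12,13,14,15: 11001100000

11001100000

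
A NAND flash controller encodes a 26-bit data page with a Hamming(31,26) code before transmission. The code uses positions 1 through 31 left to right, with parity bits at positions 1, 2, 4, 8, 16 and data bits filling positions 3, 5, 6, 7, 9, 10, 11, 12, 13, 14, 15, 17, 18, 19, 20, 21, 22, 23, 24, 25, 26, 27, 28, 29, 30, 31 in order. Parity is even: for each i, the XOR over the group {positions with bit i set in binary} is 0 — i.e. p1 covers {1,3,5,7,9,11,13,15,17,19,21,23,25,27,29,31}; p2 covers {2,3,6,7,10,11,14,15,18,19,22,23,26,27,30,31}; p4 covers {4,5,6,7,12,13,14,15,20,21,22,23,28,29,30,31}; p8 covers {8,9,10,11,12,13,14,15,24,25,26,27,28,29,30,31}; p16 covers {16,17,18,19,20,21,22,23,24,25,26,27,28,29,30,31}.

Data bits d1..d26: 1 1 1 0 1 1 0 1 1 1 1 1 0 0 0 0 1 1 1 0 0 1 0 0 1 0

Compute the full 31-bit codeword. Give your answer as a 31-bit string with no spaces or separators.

0111110111011110100001110010010

Place data at non-parity positions: p1 p2 1 p4 1 1 0 p8 1 1 0 1 1 1 1 p16 1 0 0 0 0 1 1 1 0 0 1 0 0 1 0
p1 (pos 1,3,5,7,9,11,13,15,17,19,21,23,25,27,29,31): XOR of data positions = 1⊕1⊕0⊕1⊕0⊕1⊕1⊕1⊕0⊕0⊕1⊕0⊕1⊕0⊕0 = 0
p2 (pos 2,3,6,7,10,11,14,15,18,19,22,23,26,27,30,31): XOR of data positions = 1⊕1⊕0⊕1⊕0⊕1⊕1⊕0⊕0⊕1⊕1⊕0⊕1⊕1⊕0 = 1
p4 (pos 4,5,6,7,12,13,14,15,20,21,22,23,28,29,30,31): XOR of data positions = 1⊕1⊕0⊕1⊕1⊕1⊕1⊕0⊕0⊕1⊕1⊕0⊕0⊕1⊕0 = 1
p8 (pos 8,9,10,11,12,13,14,15,24,25,26,27,28,29,30,31): XOR of data positions = 1⊕1⊕0⊕1⊕1⊕1⊕1⊕1⊕0⊕0⊕1⊕0⊕0⊕1⊕0 = 1
p16 (pos 16,17,18,19,20,21,22,23,24,25,26,27,28,29,30,31): XOR of data positions = 1⊕0⊕0⊕0⊕0⊕1⊕1⊕1⊕0⊕0⊕1⊕0⊕0⊕1⊕0 = 0
Codeword: 0111110111011110100001110010010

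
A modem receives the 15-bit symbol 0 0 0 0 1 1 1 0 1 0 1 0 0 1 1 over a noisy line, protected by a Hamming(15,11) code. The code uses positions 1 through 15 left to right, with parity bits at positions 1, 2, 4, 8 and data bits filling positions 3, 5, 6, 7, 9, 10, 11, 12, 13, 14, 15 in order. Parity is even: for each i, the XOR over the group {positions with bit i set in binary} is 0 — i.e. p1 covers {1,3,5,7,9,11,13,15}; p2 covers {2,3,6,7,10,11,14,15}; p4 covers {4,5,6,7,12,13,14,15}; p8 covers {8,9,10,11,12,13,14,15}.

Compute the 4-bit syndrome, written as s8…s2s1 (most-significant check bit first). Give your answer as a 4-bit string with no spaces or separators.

s1 (pos 1,3,5,7,9,11,13,15): 0⊕0⊕1⊕1⊕1⊕1⊕0⊕1 = 1
s2 (pos 2,3,6,7,10,11,14,15): 0⊕0⊕1⊕1⊕0⊕1⊕1⊕1 = 1
s4 (pos 4,5,6,7,12,13,14,15): 0⊕1⊕1⊕1⊕0⊕0⊕1⊕1 = 1
s8 (pos 8,9,10,11,12,13,14,15): 0⊕1⊕0⊕1⊕0⊕0⊕1⊕1 = 0
Syndrome s8…s1 = 0111 → error at position 7.

0111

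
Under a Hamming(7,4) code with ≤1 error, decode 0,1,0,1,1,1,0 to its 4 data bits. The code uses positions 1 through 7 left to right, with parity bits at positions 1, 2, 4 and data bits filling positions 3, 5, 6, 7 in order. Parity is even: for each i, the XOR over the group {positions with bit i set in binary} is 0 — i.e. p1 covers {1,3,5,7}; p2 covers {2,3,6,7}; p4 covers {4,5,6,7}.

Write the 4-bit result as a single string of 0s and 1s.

0010

s1 (pos 1,3,5,7): 0⊕0⊕1⊕0 = 1
s2 (pos 2,3,6,7): 1⊕0⊕1⊕0 = 0
s4 (pos 4,5,6,7): 1⊕1⊕1⊕0 = 1
Syndrome s4…s1 = 101 → error at position 5.
Flip position 5: 0101110 → 0101010
Read data bits from positions 3,5,6,7: 0010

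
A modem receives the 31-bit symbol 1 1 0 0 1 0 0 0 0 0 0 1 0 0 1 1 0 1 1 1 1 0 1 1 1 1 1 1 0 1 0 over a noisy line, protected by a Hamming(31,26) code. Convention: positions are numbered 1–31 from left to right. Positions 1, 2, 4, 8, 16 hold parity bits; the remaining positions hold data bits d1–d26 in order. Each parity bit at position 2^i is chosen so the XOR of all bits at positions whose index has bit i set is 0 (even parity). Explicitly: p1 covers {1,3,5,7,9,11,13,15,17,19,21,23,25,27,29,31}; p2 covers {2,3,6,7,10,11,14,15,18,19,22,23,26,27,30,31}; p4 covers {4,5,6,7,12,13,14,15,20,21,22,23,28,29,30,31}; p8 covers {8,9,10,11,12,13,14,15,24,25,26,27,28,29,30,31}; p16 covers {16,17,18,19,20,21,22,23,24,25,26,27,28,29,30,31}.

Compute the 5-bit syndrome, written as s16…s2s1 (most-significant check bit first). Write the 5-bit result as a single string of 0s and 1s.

s1 (pos 1,3,5,7,9,11,13,15,17,19,21,23,25,27,29,31): 1⊕0⊕1⊕0⊕0⊕0⊕0⊕1⊕0⊕1⊕1⊕1⊕1⊕1⊕0⊕0 = 0
s2 (pos 2,3,6,7,10,11,14,15,18,19,22,23,26,27,30,31): 1⊕0⊕0⊕0⊕0⊕0⊕0⊕1⊕1⊕1⊕0⊕1⊕1⊕1⊕1⊕0 = 0
s4 (pos 4,5,6,7,12,13,14,15,20,21,22,23,28,29,30,31): 0⊕1⊕0⊕0⊕1⊕0⊕0⊕1⊕1⊕1⊕0⊕1⊕1⊕0⊕1⊕0 = 0
s8 (pos 8,9,10,11,12,13,14,15,24,25,26,27,28,29,30,31): 0⊕0⊕0⊕0⊕1⊕0⊕0⊕1⊕1⊕1⊕1⊕1⊕1⊕0⊕1⊕0 = 0
s16 (pos 16,17,18,19,20,21,22,23,24,25,26,27,28,29,30,31): 1⊕0⊕1⊕1⊕1⊕1⊕0⊕1⊕1⊕1⊕1⊕1⊕1⊕0⊕1⊕0 = 0
Syndrome s16…s1 = 00000 → no error.

00000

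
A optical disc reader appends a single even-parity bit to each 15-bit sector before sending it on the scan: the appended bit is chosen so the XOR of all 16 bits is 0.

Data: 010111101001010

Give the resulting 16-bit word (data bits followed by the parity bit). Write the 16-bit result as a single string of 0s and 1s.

XOR of the 15 data bits: 0⊕1⊕0⊕1⊕1⊕1⊕1⊕0⊕1⊕0⊕0⊕1⊕0⊕1⊕0 = 0
Parity bit = 0 (so all 16 bits XOR to 0).

0101111010010100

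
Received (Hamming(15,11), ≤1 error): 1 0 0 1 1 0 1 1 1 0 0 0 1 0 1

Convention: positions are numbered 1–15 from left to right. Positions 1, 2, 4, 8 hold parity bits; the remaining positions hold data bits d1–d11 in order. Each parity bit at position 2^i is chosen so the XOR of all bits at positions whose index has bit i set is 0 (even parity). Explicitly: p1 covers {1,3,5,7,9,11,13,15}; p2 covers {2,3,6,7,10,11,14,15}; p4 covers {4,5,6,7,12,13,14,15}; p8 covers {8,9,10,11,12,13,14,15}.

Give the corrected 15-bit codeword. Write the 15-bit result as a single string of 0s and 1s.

s1 (pos 1,3,5,7,9,11,13,15): 1⊕0⊕1⊕1⊕1⊕0⊕1⊕1 = 0
s2 (pos 2,3,6,7,10,11,14,15): 0⊕0⊕0⊕1⊕0⊕0⊕0⊕1 = 0
s4 (pos 4,5,6,7,12,13,14,15): 1⊕1⊕0⊕1⊕0⊕1⊕0⊕1 = 1
s8 (pos 8,9,10,11,12,13,14,15): 1⊕1⊕0⊕0⊕0⊕1⊕0⊕1 = 0
Syndrome s8…s1 = 0100 → error at position 4.
Flip position 4: 100110111000101 → 100010111000101

100010111000101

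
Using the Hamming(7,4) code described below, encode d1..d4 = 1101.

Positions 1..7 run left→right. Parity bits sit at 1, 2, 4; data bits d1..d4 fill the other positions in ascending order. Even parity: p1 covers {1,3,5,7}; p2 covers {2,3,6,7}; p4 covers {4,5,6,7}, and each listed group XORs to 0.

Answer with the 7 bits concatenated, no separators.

1010101

Place data at non-parity positions: p1 p2 1 p4 1 0 1
p1 (pos 1,3,5,7): XOR of data positions = 1⊕1⊕1 = 1
p2 (pos 2,3,6,7): XOR of data positions = 1⊕0⊕1 = 0
p4 (pos 4,5,6,7): XOR of data positions = 1⊕0⊕1 = 0
Codeword: 1010101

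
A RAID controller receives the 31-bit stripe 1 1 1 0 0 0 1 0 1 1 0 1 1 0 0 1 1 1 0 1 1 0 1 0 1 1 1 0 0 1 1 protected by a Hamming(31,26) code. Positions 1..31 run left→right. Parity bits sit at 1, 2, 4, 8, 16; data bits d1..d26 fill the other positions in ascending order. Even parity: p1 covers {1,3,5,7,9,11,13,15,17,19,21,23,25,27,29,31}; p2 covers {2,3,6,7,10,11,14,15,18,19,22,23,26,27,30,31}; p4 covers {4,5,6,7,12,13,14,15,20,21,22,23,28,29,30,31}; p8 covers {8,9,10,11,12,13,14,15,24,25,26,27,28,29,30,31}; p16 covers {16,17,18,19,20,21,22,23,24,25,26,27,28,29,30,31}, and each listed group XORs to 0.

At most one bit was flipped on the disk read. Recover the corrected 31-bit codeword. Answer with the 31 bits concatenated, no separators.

s1 (pos 1,3,5,7,9,11,13,15,17,19,21,23,25,27,29,31): 1⊕1⊕0⊕1⊕1⊕0⊕1⊕0⊕1⊕0⊕1⊕1⊕1⊕1⊕0⊕1 = 1
s2 (pos 2,3,6,7,10,11,14,15,18,19,22,23,26,27,30,31): 1⊕1⊕0⊕1⊕1⊕0⊕0⊕0⊕1⊕0⊕0⊕1⊕1⊕1⊕1⊕1 = 0
s4 (pos 4,5,6,7,12,13,14,15,20,21,22,23,28,29,30,31): 0⊕0⊕0⊕1⊕1⊕1⊕0⊕0⊕1⊕1⊕0⊕1⊕0⊕0⊕1⊕1 = 0
s8 (pos 8,9,10,11,12,13,14,15,24,25,26,27,28,29,30,31): 0⊕1⊕1⊕0⊕1⊕1⊕0⊕0⊕0⊕1⊕1⊕1⊕0⊕0⊕1⊕1 = 1
s16 (pos 16,17,18,19,20,21,22,23,24,25,26,27,28,29,30,31): 1⊕1⊕1⊕0⊕1⊕1⊕0⊕1⊕0⊕1⊕1⊕1⊕0⊕0⊕1⊕1 = 1
Syndrome s16…s1 = 11001 → error at position 25.
Flip position 25: 1110001011011001110110101110011 → 1110001011011001110110100110011

1110001011011001110110100110011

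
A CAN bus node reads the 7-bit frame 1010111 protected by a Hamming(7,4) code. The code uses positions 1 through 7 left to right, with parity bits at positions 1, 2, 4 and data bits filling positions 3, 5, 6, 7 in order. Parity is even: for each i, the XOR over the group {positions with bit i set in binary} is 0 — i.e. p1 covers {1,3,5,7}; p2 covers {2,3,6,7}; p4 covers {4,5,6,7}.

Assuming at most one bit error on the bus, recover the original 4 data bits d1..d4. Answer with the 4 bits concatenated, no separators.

1101

s1 (pos 1,3,5,7): 1⊕1⊕1⊕1 = 0
s2 (pos 2,3,6,7): 0⊕1⊕1⊕1 = 1
s4 (pos 4,5,6,7): 0⊕1⊕1⊕1 = 1
Syndrome s4…s1 = 110 → error at position 6.
Flip position 6: 1010111 → 1010101
Read data bits from positions 3,5,6,7: 1101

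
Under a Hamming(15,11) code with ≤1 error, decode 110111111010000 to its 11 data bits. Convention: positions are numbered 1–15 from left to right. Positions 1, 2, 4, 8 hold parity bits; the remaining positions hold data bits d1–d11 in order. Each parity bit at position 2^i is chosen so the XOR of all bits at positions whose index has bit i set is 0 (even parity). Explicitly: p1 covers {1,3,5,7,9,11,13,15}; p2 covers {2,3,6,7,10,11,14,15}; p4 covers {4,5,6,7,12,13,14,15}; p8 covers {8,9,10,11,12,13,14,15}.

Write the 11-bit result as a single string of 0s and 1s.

01110010000

s1 (pos 1,3,5,7,9,11,13,15): 1⊕0⊕1⊕1⊕1⊕1⊕0⊕0 = 1
s2 (pos 2,3,6,7,10,11,14,15): 1⊕0⊕1⊕1⊕0⊕1⊕0⊕0 = 0
s4 (pos 4,5,6,7,12,13,14,15): 1⊕1⊕1⊕1⊕0⊕0⊕0⊕0 = 0
s8 (pos 8,9,10,11,12,13,14,15): 1⊕1⊕0⊕1⊕0⊕0⊕0⊕0 = 1
Syndrome s8…s1 = 1001 → error at position 9.
Flip position 9: 110111111010000 → 110111110010000
Read data bits from positions 3,5,6,7,9,10,11,12,13,14,15: 01110010000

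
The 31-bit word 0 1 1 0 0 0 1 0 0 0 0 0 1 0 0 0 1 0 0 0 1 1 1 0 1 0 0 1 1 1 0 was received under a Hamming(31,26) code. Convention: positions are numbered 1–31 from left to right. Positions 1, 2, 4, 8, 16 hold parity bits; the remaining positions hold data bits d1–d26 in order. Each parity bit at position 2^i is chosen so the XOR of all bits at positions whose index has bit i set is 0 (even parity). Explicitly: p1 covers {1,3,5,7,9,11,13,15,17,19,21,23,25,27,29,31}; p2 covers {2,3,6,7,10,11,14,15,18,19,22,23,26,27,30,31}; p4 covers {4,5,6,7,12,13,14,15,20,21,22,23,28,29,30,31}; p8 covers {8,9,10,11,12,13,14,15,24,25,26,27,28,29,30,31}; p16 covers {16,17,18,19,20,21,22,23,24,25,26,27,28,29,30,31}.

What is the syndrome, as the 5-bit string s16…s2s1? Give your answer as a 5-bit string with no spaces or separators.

01000

s1 (pos 1,3,5,7,9,11,13,15,17,19,21,23,25,27,29,31): 0⊕1⊕0⊕1⊕0⊕0⊕1⊕0⊕1⊕0⊕1⊕1⊕1⊕0⊕1⊕0 = 0
s2 (pos 2,3,6,7,10,11,14,15,18,19,22,23,26,27,30,31): 1⊕1⊕0⊕1⊕0⊕0⊕0⊕0⊕0⊕0⊕1⊕1⊕0⊕0⊕1⊕0 = 0
s4 (pos 4,5,6,7,12,13,14,15,20,21,22,23,28,29,30,31): 0⊕0⊕0⊕1⊕0⊕1⊕0⊕0⊕0⊕1⊕1⊕1⊕1⊕1⊕1⊕0 = 0
s8 (pos 8,9,10,11,12,13,14,15,24,25,26,27,28,29,30,31): 0⊕0⊕0⊕0⊕0⊕1⊕0⊕0⊕0⊕1⊕0⊕0⊕1⊕1⊕1⊕0 = 1
s16 (pos 16,17,18,19,20,21,22,23,24,25,26,27,28,29,30,31): 0⊕1⊕0⊕0⊕0⊕1⊕1⊕1⊕0⊕1⊕0⊕0⊕1⊕1⊕1⊕0 = 0
Syndrome s16…s1 = 01000 → error at position 8.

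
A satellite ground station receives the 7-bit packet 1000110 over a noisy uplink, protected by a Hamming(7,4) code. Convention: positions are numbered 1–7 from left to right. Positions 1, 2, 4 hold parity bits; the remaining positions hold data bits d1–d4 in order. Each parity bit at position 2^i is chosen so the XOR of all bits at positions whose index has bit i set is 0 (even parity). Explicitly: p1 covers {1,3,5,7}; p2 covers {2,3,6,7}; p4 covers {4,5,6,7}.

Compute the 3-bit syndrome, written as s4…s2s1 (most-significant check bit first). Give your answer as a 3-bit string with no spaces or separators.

010

s1 (pos 1,3,5,7): 1⊕0⊕1⊕0 = 0
s2 (pos 2,3,6,7): 0⊕0⊕1⊕0 = 1
s4 (pos 4,5,6,7): 0⊕1⊕1⊕0 = 0
Syndrome s4…s1 = 010 → error at position 2.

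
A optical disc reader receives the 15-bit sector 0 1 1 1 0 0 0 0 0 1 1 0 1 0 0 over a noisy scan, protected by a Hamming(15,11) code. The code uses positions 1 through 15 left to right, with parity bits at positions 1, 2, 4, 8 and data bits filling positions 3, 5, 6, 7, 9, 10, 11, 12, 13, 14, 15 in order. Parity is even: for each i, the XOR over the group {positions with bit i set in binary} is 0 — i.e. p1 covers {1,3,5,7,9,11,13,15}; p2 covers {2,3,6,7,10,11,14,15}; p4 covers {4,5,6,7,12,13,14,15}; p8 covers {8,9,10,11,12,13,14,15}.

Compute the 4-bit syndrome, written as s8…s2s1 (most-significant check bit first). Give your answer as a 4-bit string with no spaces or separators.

1001

s1 (pos 1,3,5,7,9,11,13,15): 0⊕1⊕0⊕0⊕0⊕1⊕1⊕0 = 1
s2 (pos 2,3,6,7,10,11,14,15): 1⊕1⊕0⊕0⊕1⊕1⊕0⊕0 = 0
s4 (pos 4,5,6,7,12,13,14,15): 1⊕0⊕0⊕0⊕0⊕1⊕0⊕0 = 0
s8 (pos 8,9,10,11,12,13,14,15): 0⊕0⊕1⊕1⊕0⊕1⊕0⊕0 = 1
Syndrome s8…s1 = 1001 → error at position 9.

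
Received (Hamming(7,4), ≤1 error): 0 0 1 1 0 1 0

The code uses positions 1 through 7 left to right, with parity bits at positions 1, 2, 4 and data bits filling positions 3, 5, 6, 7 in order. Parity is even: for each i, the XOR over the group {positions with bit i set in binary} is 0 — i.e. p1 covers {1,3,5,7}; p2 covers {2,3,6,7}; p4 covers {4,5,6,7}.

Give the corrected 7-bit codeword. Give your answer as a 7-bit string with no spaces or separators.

1011010

s1 (pos 1,3,5,7): 0⊕1⊕0⊕0 = 1
s2 (pos 2,3,6,7): 0⊕1⊕1⊕0 = 0
s4 (pos 4,5,6,7): 1⊕0⊕1⊕0 = 0
Syndrome s4…s1 = 001 → error at position 1.
Flip position 1: 0011010 → 1011010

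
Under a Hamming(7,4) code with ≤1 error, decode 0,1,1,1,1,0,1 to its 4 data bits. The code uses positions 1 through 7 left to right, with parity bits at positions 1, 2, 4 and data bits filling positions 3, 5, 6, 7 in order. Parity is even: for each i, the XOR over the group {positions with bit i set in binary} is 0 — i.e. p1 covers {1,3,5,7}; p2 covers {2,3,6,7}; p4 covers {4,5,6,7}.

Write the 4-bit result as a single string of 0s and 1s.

s1 (pos 1,3,5,7): 0⊕1⊕1⊕1 = 1
s2 (pos 2,3,6,7): 1⊕1⊕0⊕1 = 1
s4 (pos 4,5,6,7): 1⊕1⊕0⊕1 = 1
Syndrome s4…s1 = 111 → error at position 7.
Flip position 7: 0111101 → 0111100
Read data bits from positions 3,5,6,7: 1100

1100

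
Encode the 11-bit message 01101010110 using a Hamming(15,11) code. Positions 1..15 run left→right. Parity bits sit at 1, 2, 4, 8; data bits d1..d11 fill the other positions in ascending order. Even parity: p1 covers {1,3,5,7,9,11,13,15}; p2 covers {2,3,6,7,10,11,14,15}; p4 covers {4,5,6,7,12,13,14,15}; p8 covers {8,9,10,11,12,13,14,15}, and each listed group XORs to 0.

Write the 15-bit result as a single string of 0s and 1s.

010011001010110

Place data at non-parity positions: p1 p2 0 p4 1 1 0 p8 1 0 1 0 1 1 0
p1 (pos 1,3,5,7,9,11,13,15): XOR of data positions = 0⊕1⊕0⊕1⊕1⊕1⊕0 = 0
p2 (pos 2,3,6,7,10,11,14,15): XOR of data positions = 0⊕1⊕0⊕0⊕1⊕1⊕0 = 1
p4 (pos 4,5,6,7,12,13,14,15): XOR of data positions = 1⊕1⊕0⊕0⊕1⊕1⊕0 = 0
p8 (pos 8,9,10,11,12,13,14,15): XOR of data positions = 1⊕0⊕1⊕0⊕1⊕1⊕0 = 0
Codeword: 010011001010110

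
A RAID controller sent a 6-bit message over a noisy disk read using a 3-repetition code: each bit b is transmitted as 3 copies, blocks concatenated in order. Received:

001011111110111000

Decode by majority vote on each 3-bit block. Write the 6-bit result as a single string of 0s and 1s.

011110

Block 1 (001): 1 one → 0
Block 2 (011): 2 ones → 1
Block 3 (111): 3 ones → 1
Block 4 (110): 2 ones → 1
Block 5 (111): 3 ones → 1
Block 6 (000): 0 ones → 0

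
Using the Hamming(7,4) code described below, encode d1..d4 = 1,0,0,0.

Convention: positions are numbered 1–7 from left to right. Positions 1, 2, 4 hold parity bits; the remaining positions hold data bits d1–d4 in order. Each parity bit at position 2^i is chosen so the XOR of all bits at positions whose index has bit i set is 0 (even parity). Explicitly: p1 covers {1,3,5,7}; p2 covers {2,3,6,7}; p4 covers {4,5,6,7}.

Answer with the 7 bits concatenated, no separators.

1110000

Place data at non-parity positions: p1 p2 1 p4 0 0 0
p1 (pos 1,3,5,7): XOR of data positions = 1⊕0⊕0 = 1
p2 (pos 2,3,6,7): XOR of data positions = 1⊕0⊕0 = 1
p4 (pos 4,5,6,7): XOR of data positions = 0⊕0⊕0 = 0
Codeword: 1110000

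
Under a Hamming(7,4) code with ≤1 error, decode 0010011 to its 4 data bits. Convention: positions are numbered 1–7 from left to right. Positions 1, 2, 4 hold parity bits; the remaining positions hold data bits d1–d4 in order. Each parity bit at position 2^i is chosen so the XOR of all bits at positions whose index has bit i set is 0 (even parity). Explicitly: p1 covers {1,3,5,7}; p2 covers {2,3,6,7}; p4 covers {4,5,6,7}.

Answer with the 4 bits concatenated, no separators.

s1 (pos 1,3,5,7): 0⊕1⊕0⊕1 = 0
s2 (pos 2,3,6,7): 0⊕1⊕1⊕1 = 1
s4 (pos 4,5,6,7): 0⊕0⊕1⊕1 = 0
Syndrome s4…s1 = 010 → error at position 2.
Flip position 2: 0010011 → 0110011
Read data bits from positions 3,5,6,7: 1011

1011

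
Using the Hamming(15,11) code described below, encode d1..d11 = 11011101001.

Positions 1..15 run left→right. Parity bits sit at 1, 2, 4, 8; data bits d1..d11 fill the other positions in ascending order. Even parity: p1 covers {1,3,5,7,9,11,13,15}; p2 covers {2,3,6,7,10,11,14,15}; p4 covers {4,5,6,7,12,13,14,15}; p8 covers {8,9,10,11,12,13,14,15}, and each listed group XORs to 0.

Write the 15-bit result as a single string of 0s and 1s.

Place data at non-parity positions: p1 p2 1 p4 1 0 1 p8 1 1 0 1 0 0 1
p1 (pos 1,3,5,7,9,11,13,15): XOR of data positions = 1⊕1⊕1⊕1⊕0⊕0⊕1 = 1
p2 (pos 2,3,6,7,10,11,14,15): XOR of data positions = 1⊕0⊕1⊕1⊕0⊕0⊕1 = 0
p4 (pos 4,5,6,7,12,13,14,15): XOR of data positions = 1⊕0⊕1⊕1⊕0⊕0⊕1 = 0
p8 (pos 8,9,10,11,12,13,14,15): XOR of data positions = 1⊕1⊕0⊕1⊕0⊕0⊕1 = 0
Codeword: 101010101101001

101010101101001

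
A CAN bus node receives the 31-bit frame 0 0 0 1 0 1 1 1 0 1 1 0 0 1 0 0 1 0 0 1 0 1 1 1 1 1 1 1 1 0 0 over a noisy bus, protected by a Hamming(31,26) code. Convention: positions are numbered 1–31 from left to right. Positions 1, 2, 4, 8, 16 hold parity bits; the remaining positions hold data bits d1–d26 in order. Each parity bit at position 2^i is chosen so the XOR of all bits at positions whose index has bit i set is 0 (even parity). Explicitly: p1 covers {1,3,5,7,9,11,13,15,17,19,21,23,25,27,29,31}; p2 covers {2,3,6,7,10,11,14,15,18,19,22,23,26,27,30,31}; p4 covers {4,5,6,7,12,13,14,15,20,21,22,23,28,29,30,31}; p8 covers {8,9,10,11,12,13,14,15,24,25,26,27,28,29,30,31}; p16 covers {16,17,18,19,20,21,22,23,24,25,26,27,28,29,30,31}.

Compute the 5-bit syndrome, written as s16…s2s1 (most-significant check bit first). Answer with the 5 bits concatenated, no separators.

s1 (pos 1,3,5,7,9,11,13,15,17,19,21,23,25,27,29,31): 0⊕0⊕0⊕1⊕0⊕1⊕0⊕0⊕1⊕0⊕0⊕1⊕1⊕1⊕1⊕0 = 1
s2 (pos 2,3,6,7,10,11,14,15,18,19,22,23,26,27,30,31): 0⊕0⊕1⊕1⊕1⊕1⊕1⊕0⊕0⊕0⊕1⊕1⊕1⊕1⊕0⊕0 = 1
s4 (pos 4,5,6,7,12,13,14,15,20,21,22,23,28,29,30,31): 1⊕0⊕1⊕1⊕0⊕0⊕1⊕0⊕1⊕0⊕1⊕1⊕1⊕1⊕0⊕0 = 1
s8 (pos 8,9,10,11,12,13,14,15,24,25,26,27,28,29,30,31): 1⊕0⊕1⊕1⊕0⊕0⊕1⊕0⊕1⊕1⊕1⊕1⊕1⊕1⊕0⊕0 = 0
s16 (pos 16,17,18,19,20,21,22,23,24,25,26,27,28,29,30,31): 0⊕1⊕0⊕0⊕1⊕0⊕1⊕1⊕1⊕1⊕1⊕1⊕1⊕1⊕0⊕0 = 0
Syndrome s16…s1 = 00111 → error at position 7.

00111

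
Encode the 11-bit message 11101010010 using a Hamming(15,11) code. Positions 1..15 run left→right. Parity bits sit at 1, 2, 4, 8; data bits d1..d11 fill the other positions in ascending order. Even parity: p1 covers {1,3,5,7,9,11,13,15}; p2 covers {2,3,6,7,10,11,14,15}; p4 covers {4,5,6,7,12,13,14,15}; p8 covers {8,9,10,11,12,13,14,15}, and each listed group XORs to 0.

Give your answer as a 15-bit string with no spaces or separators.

001111011010010

Place data at non-parity positions: p1 p2 1 p4 1 1 0 p8 1 0 1 0 0 1 0
p1 (pos 1,3,5,7,9,11,13,15): XOR of data positions = 1⊕1⊕0⊕1⊕1⊕0⊕0 = 0
p2 (pos 2,3,6,7,10,11,14,15): XOR of data positions = 1⊕1⊕0⊕0⊕1⊕1⊕0 = 0
p4 (pos 4,5,6,7,12,13,14,15): XOR of data positions = 1⊕1⊕0⊕0⊕0⊕1⊕0 = 1
p8 (pos 8,9,10,11,12,13,14,15): XOR of data positions = 1⊕0⊕1⊕0⊕0⊕1⊕0 = 1
Codeword: 001111011010010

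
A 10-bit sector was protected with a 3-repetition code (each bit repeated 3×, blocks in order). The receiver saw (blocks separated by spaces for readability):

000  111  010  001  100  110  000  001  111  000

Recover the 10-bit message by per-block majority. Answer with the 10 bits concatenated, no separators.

Block 1 (000): 0 ones → 0
Block 2 (111): 3 ones → 1
Block 3 (010): 1 one → 0
Block 4 (001): 1 one → 0
Block 5 (100): 1 one → 0
Block 6 (110): 2 ones → 1
Block 7 (000): 0 ones → 0
Block 8 (001): 1 one → 0
Block 9 (111): 3 ones → 1
Block 10 (000): 0 ones → 0

0100010010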